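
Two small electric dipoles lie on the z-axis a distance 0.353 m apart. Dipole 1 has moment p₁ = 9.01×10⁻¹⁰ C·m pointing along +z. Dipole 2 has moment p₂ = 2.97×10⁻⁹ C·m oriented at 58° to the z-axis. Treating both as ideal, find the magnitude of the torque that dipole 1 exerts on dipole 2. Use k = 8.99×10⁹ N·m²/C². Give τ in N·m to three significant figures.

The second dipole sits on the axis of the first, so the field there is axial: E₁ = 2kp₁/r³ along +z.
E₁ = 2(8.99×10⁹)(9.01×10⁻¹⁰)/(0.353)³ = 368.3 N/C.
Torque on the second dipole: τ = p₂ E₁ sinθ.
τ = (2.97×10⁻⁹)(368.3)·sin58° = 9.276×10⁻⁷ N·m.

τ ≈ 9.28×10⁻⁷ N·m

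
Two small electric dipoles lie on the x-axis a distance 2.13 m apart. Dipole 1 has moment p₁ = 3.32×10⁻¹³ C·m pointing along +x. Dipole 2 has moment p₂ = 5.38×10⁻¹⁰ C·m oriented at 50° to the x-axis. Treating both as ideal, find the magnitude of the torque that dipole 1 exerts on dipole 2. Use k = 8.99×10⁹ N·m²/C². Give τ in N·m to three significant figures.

The second dipole sits on the axis of the first, so the field there is axial: E₁ = 2kp₁/r³ along +x.
E₁ = 2(8.99×10⁹)(3.32×10⁻¹³)/(2.13)³ = 6.177×10⁻⁴ N/C.
Torque on the second dipole: τ = p₂ E₁ sinθ.
τ = (5.38×10⁻¹⁰)(6.177×10⁻⁴)·sin50° = 2.546×10⁻¹³ N·m.

τ ≈ 2.55×10⁻¹³ N·m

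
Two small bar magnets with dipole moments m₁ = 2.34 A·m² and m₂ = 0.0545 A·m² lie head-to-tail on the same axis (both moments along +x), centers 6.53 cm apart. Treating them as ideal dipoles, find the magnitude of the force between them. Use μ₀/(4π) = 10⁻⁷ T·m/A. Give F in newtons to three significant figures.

F ≈ 0.00421 N

On-axis B of dipole 1: B = (μ₀/4π)·2m₁/r³. Force on dipole 2: F = m₂·dB/dr.
dB/dr = −(μ₀/4π)·6m₁/r⁴, so |F| = (μ₀/4π)·6m₁m₂/r⁴.
F = 6(10⁻⁷)(2.34)(0.0545)/(0.0653)⁴ = 0.004208 N.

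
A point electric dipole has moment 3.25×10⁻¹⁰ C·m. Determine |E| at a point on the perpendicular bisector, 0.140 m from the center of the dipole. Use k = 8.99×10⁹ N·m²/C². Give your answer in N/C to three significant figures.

E ≈ 1060 N/C

On the perpendicular bisector E = kp/r³ (half the axial value at the same distance).
E = (8.99×10⁹)(3.25×10⁻¹⁰) / (0.140)³ = 1065 N/C.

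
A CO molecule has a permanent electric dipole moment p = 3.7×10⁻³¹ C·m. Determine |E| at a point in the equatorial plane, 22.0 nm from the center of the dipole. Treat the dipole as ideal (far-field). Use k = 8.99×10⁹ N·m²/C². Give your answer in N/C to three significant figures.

E ≈ 312 N/C

On the perpendicular bisector E = kp/r³ (half the axial value at the same distance).
E = (8.99×10⁹)(3.70×10⁻³¹) / (2.20×10⁻⁸)³ = 312.4 N/C.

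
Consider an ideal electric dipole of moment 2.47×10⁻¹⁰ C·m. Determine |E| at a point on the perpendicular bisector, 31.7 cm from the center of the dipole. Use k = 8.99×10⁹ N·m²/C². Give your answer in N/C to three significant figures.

E ≈ 69.7 N/C

On the perpendicular bisector E = kp/r³ (half the axial value at the same distance).
E = (8.99×10⁹)(2.47×10⁻¹⁰) / (0.317)³ = 69.71 N/C.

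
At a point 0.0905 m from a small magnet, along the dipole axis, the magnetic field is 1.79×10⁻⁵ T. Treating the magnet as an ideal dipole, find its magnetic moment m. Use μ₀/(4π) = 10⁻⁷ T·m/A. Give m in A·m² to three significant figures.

On axis B = (μ₀/4π)·2m/r³, so m = Br³·4π/(μ₀·2).
m = (1.79×10⁻⁵)·(0.0905)³ / (2·10⁻⁷) = 0.06634 A·m².

m ≈ 0.0663 A·m²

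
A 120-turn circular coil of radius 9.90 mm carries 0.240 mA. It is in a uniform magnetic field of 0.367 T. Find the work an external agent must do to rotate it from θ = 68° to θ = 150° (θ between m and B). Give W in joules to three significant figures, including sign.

W ≈ 4.04×10⁻⁶ J

m = NIA = NIπa² = 120·(2.40×10⁻⁴)·π·(0.00990)² = 8.868×10⁻⁶ A·m².
W_ext = ΔU = −mB cosθ₂ + mB cosθ₁ = mB(cosθ₁ − cosθ₂).
W = (8.868×10⁻⁶)(0.367)·(cos68° − cos150°) = (3.255×10⁻⁶)·(+1.2406) = 4.038×10⁻⁶ J.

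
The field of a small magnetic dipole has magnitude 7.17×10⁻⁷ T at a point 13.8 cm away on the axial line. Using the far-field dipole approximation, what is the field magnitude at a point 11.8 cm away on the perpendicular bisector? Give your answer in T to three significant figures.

B ≈ 5.73×10⁻⁷ T

Dipole fields scale as 1/r³ in the far field.
The axial field is twice the equatorial field at the same r, so the geometry factor is 1/2.
B₂ = B₁ · (1/2) · (r₁/r₂)³ = 7.17×10⁻⁷ · 0.5 · (13.8/11.8)³.
(r₁/r₂)³ = (1.169)³ = 1.6.
B₂ ≈ 5.734×10⁻⁷ T.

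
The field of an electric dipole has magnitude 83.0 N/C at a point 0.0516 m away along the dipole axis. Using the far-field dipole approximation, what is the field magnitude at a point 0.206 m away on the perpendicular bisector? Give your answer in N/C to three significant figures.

Dipole fields scale as 1/r³ in the far field.
The axial field is twice the equatorial field at the same r, so the geometry factor is 1/2.
E₂ = E₁ · (1/2) · (r₁/r₂)³ = 83.0 · 0.5 · (0.0516/0.206)³.
(r₁/r₂)³ = (0.2505)³ = 0.01572.
E₂ ≈ 0.6522 N/C.

E ≈ 0.652 N/C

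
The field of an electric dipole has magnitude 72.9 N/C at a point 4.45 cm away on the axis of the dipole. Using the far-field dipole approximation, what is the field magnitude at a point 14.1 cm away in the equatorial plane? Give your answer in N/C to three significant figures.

E ≈ 1.15 N/C

Dipole fields scale as 1/r³ in the far field.
The axial field is twice the equatorial field at the same r, so the geometry factor is 1/2.
E₂ = E₁ · (1/2) · (r₁/r₂)³ = 72.9 · 0.5 · (4.45/14.1)³.
(r₁/r₂)³ = (0.3156)³ = 0.03144.
E₂ ≈ 1.146 N/C.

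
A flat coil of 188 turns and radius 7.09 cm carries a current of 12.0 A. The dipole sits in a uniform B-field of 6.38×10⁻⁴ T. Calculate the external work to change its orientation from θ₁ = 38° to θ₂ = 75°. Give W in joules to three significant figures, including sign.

m = NIA = NIπa² = 188·(12.0)·π·(0.0709)² = 35.63 A·m².
W_ext = ΔU = −mB cosθ₂ + mB cosθ₁ = mB(cosθ₁ − cosθ₂).
W = (35.63)(6.38×10⁻⁴)·(cos38° − cos75°) = (0.02273)·(+0.5292) = 0.01203 J.

W ≈ 0.0120 J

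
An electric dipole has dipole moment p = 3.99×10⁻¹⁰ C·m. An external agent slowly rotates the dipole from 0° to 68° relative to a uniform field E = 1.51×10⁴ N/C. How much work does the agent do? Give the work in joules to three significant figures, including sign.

W_ext = ΔU = U(θ₂) − U(θ₁) = −pE cosθ₂ − (−pE cosθ₁) = pE(cosθ₁ − cosθ₂).
W = (3.99×10⁻¹⁰)(1.51×10⁴)·(cos0° − cos68°) = (6.025×10⁻⁶)·(+0.6254) = 3.768×10⁻⁶ J.

W ≈ 3.77×10⁻⁶ J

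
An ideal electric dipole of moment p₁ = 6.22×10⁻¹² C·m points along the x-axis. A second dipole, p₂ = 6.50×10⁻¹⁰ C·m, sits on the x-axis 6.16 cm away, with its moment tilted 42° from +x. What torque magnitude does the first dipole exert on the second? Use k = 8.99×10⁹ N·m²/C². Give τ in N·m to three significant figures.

The second dipole sits on the axis of the first, so the field there is axial: E₁ = 2kp₁/r³ along +x.
E₁ = 2(8.99×10⁹)(6.22×10⁻¹²)/(0.0616)³ = 478.5 N/C.
Torque on the second dipole: τ = p₂ E₁ sinθ.
τ = (6.50×10⁻¹⁰)(478.5)·sin42° = 2.081×10⁻⁷ N·m.

τ ≈ 2.08×10⁻⁷ N·m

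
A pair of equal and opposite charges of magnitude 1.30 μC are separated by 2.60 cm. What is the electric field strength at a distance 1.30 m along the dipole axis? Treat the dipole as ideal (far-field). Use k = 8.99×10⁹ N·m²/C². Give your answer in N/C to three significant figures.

E ≈ 277 N/C

Dipole moment p = qd = (1.30×10⁻⁶ C)(0.0260 m) = 3.38×10⁻⁸ C·m.
On the dipole axis E = 2kp/r³.
E = 2·(8.99×10⁹)(3.38×10⁻⁸) / (1.30)³ = 276.6 N/C.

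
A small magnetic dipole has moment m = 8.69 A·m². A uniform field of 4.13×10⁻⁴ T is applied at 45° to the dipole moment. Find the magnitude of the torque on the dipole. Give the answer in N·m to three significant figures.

τ ≈ 0.00254 N·m

Torque on a magnetic dipole: τ = mB sinθ.
τ = (8.69)(4.13×10⁻⁴)·sin45° = 0.002538 N·m.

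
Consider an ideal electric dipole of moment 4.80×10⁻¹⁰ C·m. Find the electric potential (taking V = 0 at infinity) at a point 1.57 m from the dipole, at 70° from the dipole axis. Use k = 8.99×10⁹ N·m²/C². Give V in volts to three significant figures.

The dipole potential is V = kp cosθ / r².
V = (8.99×10⁹)(4.80×10⁻¹⁰)·cos70° / (1.57)² = 0.5988 V.

V ≈ 0.599 V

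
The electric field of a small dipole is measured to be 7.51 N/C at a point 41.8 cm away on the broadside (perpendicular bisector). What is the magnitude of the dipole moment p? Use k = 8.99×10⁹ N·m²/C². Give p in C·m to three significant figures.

In the equatorial plane E = kp/r³, so p = Er³/(k).
p = (7.51)·(0.418)³ / (8.99×10⁹) = 6.101×10⁻¹¹ C·m.

p ≈ 6.10×10⁻¹¹ C·m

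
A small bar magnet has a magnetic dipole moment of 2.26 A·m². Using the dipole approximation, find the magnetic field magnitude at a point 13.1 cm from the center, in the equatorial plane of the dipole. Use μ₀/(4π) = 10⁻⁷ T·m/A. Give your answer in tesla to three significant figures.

B ≈ 1.01×10⁻⁴ T

In the equatorial plane B = (μ₀/4π)·m/r³ (half the axial value).
B = (10⁻⁷)·(2.26) / (0.131)³ = 1.005×10⁻⁴ T.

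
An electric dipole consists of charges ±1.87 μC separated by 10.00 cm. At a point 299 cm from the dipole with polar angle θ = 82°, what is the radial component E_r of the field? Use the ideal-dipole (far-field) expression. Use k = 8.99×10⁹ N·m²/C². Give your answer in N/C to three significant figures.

E_r ≈ 17.5 N/C

Dipole moment p = qd = (1.87×10⁻⁶ C)(0.100 m) = 1.87×10⁻⁷ C·m.
For a dipole, E_r = (2kp cosθ)/r³.
kp/r³ = (8.99×10⁹)(1.87×10⁻⁷)/(2.99)³ = 62.89 N/C.
E_r = 2·62.89·cos82° = 17.51 N/C.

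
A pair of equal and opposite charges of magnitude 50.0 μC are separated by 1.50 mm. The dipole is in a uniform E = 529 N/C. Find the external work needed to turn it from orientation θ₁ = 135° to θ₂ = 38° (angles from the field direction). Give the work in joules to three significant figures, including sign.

W ≈ -5.93×10⁻⁵ J

Dipole moment p = qd = (5.00×10⁻⁵ C)(0.00150 m) = 7.50×10⁻⁸ C·m.
W_ext = ΔU = U(θ₂) − U(θ₁) = −pE cosθ₂ − (−pE cosθ₁) = pE(cosθ₁ − cosθ₂).
W = (7.50×10⁻⁸)(529)·(cos135° − cos38°) = (3.967×10⁻⁵)·(-1.4951) = -5.932×10⁻⁵ J.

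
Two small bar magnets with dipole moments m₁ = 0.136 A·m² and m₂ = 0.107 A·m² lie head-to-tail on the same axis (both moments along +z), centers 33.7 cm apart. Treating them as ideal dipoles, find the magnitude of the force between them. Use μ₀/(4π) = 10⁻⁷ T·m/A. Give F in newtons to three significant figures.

On-axis B of dipole 1: B = (μ₀/4π)·2m₁/r³. Force on dipole 2: F = m₂·dB/dr.
dB/dr = −(μ₀/4π)·6m₁/r⁴, so |F| = (μ₀/4π)·6m₁m₂/r⁴.
F = 6(10⁻⁷)(0.136)(0.107)/(0.337)⁴ = 6.769×10⁻⁷ N.

F ≈ 6.77×10⁻⁷ N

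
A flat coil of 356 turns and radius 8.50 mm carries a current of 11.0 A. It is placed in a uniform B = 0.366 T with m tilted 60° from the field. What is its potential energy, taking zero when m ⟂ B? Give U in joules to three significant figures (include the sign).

U ≈ -0.163 J

m = NIA = NIπa² = 356·(11.0)·π·(0.00850)² = 0.8889 A·m².
U = −m·B = −mB cosθ.
U = −(0.8889)(0.366)·cos60° = -0.1627 J.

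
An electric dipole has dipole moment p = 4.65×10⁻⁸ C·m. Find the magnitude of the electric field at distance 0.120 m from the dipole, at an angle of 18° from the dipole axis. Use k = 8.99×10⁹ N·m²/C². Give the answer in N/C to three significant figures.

At angle θ the dipole field magnitude is E = (kp/r³)·√(1 + 3cos²θ).
kp/r³ = (8.99×10⁹)(4.65×10⁻⁸) / (0.120)³ = 2.419×10⁵ N/C.
√(1 + 3cos²18°) = √(1 + 3·0.9045) = √3.7135 ≈ 1.9271.
E ≈ 2.419×10⁵ × 1.927 = 4.662×10⁵ N/C.

E ≈ 4.66×10⁵ N/C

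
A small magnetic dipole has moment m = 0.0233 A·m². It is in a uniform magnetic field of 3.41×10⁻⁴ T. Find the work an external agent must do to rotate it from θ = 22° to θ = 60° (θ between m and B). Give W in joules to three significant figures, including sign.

W_ext = ΔU = −mB cosθ₂ + mB cosθ₁ = mB(cosθ₁ − cosθ₂).
W = (0.0233)(3.41×10⁻⁴)·(cos22° − cos60°) = (7.945×10⁻⁶)·(+0.4272) = 3.394×10⁻⁶ J.

W ≈ 3.39×10⁻⁶ J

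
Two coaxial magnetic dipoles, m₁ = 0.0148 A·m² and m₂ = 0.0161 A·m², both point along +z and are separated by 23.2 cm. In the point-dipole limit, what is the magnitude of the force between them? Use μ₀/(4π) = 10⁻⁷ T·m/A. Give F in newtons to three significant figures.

On-axis B of dipole 1: B = (μ₀/4π)·2m₁/r³. Force on dipole 2: F = m₂·dB/dr.
dB/dr = −(μ₀/4π)·6m₁/r⁴, so |F| = (μ₀/4π)·6m₁m₂/r⁴.
F = 6(10⁻⁷)(0.0148)(0.0161)/(0.232)⁴ = 4.935×10⁻⁸ N.

F ≈ 4.93×10⁻⁸ N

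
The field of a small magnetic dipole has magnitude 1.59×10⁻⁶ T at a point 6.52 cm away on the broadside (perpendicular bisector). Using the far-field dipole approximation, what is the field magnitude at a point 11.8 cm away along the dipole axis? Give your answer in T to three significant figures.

B ≈ 5.36×10⁻⁷ T

Dipole fields scale as 1/r³ in the far field.
The axial field is twice the equatorial field at the same r, so the geometry factor is 2/1.
B₂ = B₁ · (2/1) · (r₁/r₂)³ = 1.59×10⁻⁶ · 2 · (6.52/11.8)³.
(r₁/r₂)³ = (0.5525)³ = 0.1687.
B₂ ≈ 5.364×10⁻⁷ T.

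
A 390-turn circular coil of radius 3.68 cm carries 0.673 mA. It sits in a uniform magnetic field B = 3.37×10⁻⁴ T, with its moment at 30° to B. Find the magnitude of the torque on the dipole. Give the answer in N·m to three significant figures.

m = NIA = NIπa² = 390·(6.73×10⁻⁴)·π·(0.0368)² = 0.001117 A·m².
Torque on a magnetic dipole: τ = mB sinθ.
τ = (0.001117)(3.37×10⁻⁴)·sin30° = 1.882×10⁻⁷ N·m.

τ ≈ 1.88×10⁻⁷ N·m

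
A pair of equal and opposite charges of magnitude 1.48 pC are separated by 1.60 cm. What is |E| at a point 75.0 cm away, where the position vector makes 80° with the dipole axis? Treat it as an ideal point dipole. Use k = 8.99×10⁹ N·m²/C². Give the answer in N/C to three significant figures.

E ≈ 5.27×10⁻⁴ N/C

Dipole moment p = qd = (1.48×10⁻¹² C)(0.0160 m) = 2.368×10⁻¹⁴ C·m.
At angle θ the dipole field magnitude is E = (kp/r³)·√(1 + 3cos²θ).
kp/r³ = (8.99×10⁹)(2.368×10⁻¹⁴) / (0.750)³ = 5.046×10⁻⁴ N/C.
√(1 + 3cos²80°) = √(1 + 3·0.0302) = √1.0905 ≈ 1.0443.
E ≈ 5.046×10⁻⁴ × 1.044 = 5.269×10⁻⁴ N/C.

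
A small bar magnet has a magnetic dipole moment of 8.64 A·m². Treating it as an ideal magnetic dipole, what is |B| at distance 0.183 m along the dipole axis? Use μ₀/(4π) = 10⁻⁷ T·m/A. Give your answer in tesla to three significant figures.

On axis B = (μ₀/4π)·2m/r³.
B = 2·(10⁻⁷)·(8.64) / (0.183)³ = 2.820×10⁻⁴ T.

B ≈ 2.82×10⁻⁴ T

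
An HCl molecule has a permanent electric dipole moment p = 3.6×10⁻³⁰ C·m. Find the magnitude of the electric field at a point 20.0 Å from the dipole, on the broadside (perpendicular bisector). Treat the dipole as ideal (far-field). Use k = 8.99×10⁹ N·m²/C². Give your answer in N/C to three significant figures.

E ≈ 4.05×10⁶ N/C

On the perpendicular bisector E = kp/r³ (half the axial value at the same distance).
E = (8.99×10⁹)(3.60×10⁻³⁰) / (2.00×10⁻⁹)³ = 4.045×10⁶ N/C.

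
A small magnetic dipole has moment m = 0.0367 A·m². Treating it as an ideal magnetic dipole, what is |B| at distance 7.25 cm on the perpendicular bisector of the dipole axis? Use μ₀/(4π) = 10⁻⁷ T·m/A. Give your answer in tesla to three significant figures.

B ≈ 9.63×10⁻⁶ T

In the equatorial plane B = (μ₀/4π)·m/r³ (half the axial value).
B = (10⁻⁷)·(0.0367) / (0.0725)³ = 9.631×10⁻⁶ T.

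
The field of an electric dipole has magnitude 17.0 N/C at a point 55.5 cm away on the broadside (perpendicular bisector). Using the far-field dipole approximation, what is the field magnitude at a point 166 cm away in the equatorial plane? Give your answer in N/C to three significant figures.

Dipole fields scale as 1/r³ in the far field; the geometry is the same at both points.
E₂ = E₁ · (r₁/r₂)³ = 17.0 · (55.5/166)³.
(r₁/r₂)³ = (0.3343)³ = 0.03737.
E₂ ≈ 0.6353 N/C.

E ≈ 0.635 N/C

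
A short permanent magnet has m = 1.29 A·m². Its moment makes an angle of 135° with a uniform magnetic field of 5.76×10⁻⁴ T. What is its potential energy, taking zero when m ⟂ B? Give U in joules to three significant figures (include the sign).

U ≈ 5.25×10⁻⁴ J

U = −m·B = −mB cosθ.
U = −(1.29)(5.76×10⁻⁴)·cos135° = 5.254×10⁻⁴ J.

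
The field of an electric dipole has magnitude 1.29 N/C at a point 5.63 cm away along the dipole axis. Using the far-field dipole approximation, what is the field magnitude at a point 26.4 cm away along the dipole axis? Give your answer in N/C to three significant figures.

E ≈ 0.0125 N/C

Dipole fields scale as 1/r³ in the far field; the geometry is the same at both points.
E₂ = E₁ · (r₁/r₂)³ = 1.29 · (5.63/26.4)³.
(r₁/r₂)³ = (0.2133)³ = 0.009699.
E₂ ≈ 0.01251 N/C.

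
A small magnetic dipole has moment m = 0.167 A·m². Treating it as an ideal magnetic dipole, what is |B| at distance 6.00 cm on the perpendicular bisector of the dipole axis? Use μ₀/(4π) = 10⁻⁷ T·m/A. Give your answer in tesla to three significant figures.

B ≈ 7.73×10⁻⁵ T

In the equatorial plane B = (μ₀/4π)·m/r³ (half the axial value).
B = (10⁻⁷)·(0.167) / (0.0600)³ = 7.731×10⁻⁵ T.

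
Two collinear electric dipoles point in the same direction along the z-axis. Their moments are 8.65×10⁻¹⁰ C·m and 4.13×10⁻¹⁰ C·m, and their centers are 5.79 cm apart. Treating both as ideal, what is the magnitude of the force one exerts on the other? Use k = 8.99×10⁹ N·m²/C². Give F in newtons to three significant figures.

F ≈ 0.00171 N

On-axis field of dipole 1 at distance r: E = 2kp₁/r³. Force on dipole 2 is F = p₂·dE/dr (gradient along axis).
dE/dr = −6kp₁/r⁴, so |F| = 6kp₁p₂/r⁴ (attractive for aligned moments).
F = 6(8.99×10⁹)(8.65×10⁻¹⁰)(4.13×10⁻¹⁰)/(0.0579)⁴ = 0.001715 N.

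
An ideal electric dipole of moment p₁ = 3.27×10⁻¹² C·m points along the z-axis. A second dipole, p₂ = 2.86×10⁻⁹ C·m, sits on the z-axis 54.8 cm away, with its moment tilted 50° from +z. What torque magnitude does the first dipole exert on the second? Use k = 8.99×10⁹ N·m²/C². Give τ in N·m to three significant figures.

The second dipole sits on the axis of the first, so the field there is axial: E₁ = 2kp₁/r³ along +z.
E₁ = 2(8.99×10⁹)(3.27×10⁻¹²)/(0.548)³ = 0.3573 N/C.
Torque on the second dipole: τ = p₂ E₁ sinθ.
τ = (2.86×10⁻⁹)(0.3573)·sin50° = 7.827×10⁻¹⁰ N·m.

τ ≈ 7.83×10⁻¹⁰ N·m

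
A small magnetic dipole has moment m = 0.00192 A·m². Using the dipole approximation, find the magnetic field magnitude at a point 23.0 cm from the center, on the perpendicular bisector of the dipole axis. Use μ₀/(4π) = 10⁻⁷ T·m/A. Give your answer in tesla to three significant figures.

B ≈ 1.58×10⁻⁸ T

In the equatorial plane B = (μ₀/4π)·m/r³ (half the axial value).
B = (10⁻⁷)·(0.00192) / (0.230)³ = 1.578×10⁻⁸ T.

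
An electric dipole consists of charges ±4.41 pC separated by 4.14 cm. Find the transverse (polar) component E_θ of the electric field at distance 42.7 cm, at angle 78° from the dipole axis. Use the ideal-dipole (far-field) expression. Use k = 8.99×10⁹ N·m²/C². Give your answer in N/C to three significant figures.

Dipole moment p = qd = (4.41×10⁻¹² C)(0.0414 m) = 1.826×10⁻¹³ C·m.
For a dipole, E_θ = (kp sinθ)/r³.
kp/r³ = (8.99×10⁹)(1.826×10⁻¹³)/(0.427)³ = 0.02109 N/C.
E_θ = 0.02109·sin78° = 0.02062 N/C.

E_θ ≈ 0.0206 N/C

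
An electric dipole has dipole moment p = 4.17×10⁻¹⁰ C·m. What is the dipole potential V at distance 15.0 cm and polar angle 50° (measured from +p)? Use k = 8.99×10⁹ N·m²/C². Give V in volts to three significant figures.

The dipole potential is V = kp cosθ / r².
V = (8.99×10⁹)(4.17×10⁻¹⁰)·cos50° / (0.150)² = 107.1 V.

V ≈ 107 V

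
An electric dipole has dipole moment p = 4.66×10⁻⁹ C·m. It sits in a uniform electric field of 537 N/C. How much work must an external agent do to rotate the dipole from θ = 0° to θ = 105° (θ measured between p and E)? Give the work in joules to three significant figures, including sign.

W ≈ 3.15×10⁻⁶ J

W_ext = ΔU = U(θ₂) − U(θ₁) = −pE cosθ₂ − (−pE cosθ₁) = pE(cosθ₁ − cosθ₂).
W = (4.66×10⁻⁹)(537)·(cos0° − cos105°) = (2.502×10⁻⁶)·(+1.2588) = 3.150×10⁻⁶ J.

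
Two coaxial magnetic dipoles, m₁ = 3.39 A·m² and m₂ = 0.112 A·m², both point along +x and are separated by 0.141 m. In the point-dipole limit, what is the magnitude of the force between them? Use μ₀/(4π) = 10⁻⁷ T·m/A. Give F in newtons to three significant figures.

F ≈ 5.76×10⁻⁴ N

On-axis B of dipole 1: B = (μ₀/4π)·2m₁/r³. Force on dipole 2: F = m₂·dB/dr.
dB/dr = −(μ₀/4π)·6m₁/r⁴, so |F| = (μ₀/4π)·6m₁m₂/r⁴.
F = 6(10⁻⁷)(3.39)(0.112)/(0.141)⁴ = 5.764×10⁻⁴ N.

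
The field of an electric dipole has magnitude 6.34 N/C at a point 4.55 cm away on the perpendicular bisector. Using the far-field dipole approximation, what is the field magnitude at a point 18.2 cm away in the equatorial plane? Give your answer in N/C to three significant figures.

Dipole fields scale as 1/r³ in the far field; the geometry is the same at both points.
E₂ = E₁ · (r₁/r₂)³ = 6.34 · (4.55/18.2)³.
(r₁/r₂)³ = (0.25)³ = 0.01562.
E₂ ≈ 0.09906 N/C.

E ≈ 0.0991 N/C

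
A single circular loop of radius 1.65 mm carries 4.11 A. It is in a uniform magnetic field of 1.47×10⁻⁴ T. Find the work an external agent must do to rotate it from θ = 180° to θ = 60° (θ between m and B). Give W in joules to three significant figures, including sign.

W ≈ -7.75×10⁻⁹ J

Magnetic moment m = IA = Iπa² = (4.11)·π·(0.00165)² = 3.515×10⁻⁵ A·m².
W_ext = ΔU = −mB cosθ₂ + mB cosθ₁ = mB(cosθ₁ − cosθ₂).
W = (3.515×10⁻⁵)(1.47×10⁻⁴)·(cos180° − cos60°) = (5.167×10⁻⁹)·(-1.5000) = -7.751×10⁻⁹ J.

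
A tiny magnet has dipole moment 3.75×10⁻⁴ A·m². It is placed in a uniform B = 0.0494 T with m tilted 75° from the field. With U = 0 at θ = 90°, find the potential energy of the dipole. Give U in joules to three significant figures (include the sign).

U = −m·B = −mB cosθ.
U = −(3.75×10⁻⁴)(0.0494)·cos75° = -4.795×10⁻⁶ J.

U ≈ -4.79×10⁻⁶ J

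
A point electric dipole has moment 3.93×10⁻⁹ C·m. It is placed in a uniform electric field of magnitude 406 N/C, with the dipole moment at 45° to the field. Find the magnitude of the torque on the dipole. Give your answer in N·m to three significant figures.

τ ≈ 1.13×10⁻⁶ N·m

Torque on an electric dipole: τ = pE sinθ.
τ = (3.93×10⁻⁹)(406)·sin45° = 1.128×10⁻⁶ N·m.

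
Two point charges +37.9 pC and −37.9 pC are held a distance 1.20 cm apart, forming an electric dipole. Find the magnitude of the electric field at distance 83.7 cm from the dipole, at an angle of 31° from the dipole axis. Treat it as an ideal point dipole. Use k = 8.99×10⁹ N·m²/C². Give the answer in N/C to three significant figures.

Dipole moment p = qd = (3.79×10⁻¹¹ C)(0.0120 m) = 4.548×10⁻¹³ C·m.
At angle θ the dipole field magnitude is E = (kp/r³)·√(1 + 3cos²θ).
kp/r³ = (8.99×10⁹)(4.548×10⁻¹³) / (0.837)³ = 0.006973 N/C.
√(1 + 3cos²31°) = √(1 + 3·0.7347) = √3.2042 ≈ 1.7900.
E ≈ 0.006973 × 1.790 = 0.01248 N/C.

E ≈ 0.0125 N/C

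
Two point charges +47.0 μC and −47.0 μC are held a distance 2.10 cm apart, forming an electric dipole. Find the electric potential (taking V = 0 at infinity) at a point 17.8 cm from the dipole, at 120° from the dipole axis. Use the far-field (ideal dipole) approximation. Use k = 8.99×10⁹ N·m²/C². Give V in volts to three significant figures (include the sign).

V ≈ -1.40×10⁵ V

Dipole moment p = qd = (4.70×10⁻⁵ C)(0.0210 m) = 9.87×10⁻⁷ C·m.
The dipole potential is V = kp cosθ / r².
V = (8.99×10⁹)(9.87×10⁻⁷)·cos120° / (0.178)² = -1.400×10⁵ V.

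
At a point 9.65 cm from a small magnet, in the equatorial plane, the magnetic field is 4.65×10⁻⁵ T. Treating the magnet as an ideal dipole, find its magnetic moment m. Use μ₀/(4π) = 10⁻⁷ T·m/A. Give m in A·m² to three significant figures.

m ≈ 0.418 A·m²

In the equatorial plane B = (μ₀/4π)·m/r³, so m = Br³·4π/(μ₀).
m = (4.65×10⁻⁵)·(0.0965)³ / (10⁻⁷) = 0.4179 A·m².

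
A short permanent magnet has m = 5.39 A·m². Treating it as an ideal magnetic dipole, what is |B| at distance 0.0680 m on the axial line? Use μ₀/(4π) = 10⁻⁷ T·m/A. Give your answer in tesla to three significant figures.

On axis B = (μ₀/4π)·2m/r³.
B = 2·(10⁻⁷)·(5.39) / (0.0680)³ = 0.003428 T.

B ≈ 0.00343 T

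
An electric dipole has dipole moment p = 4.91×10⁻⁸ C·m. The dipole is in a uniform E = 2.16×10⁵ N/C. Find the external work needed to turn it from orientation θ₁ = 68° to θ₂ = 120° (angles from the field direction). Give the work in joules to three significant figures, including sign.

W ≈ 0.00928 J

W_ext = ΔU = U(θ₂) − U(θ₁) = −pE cosθ₂ − (−pE cosθ₁) = pE(cosθ₁ − cosθ₂).
W = (4.91×10⁻⁸)(2.16×10⁵)·(cos68° − cos120°) = (0.01061)·(+0.8746) = 0.009276 J.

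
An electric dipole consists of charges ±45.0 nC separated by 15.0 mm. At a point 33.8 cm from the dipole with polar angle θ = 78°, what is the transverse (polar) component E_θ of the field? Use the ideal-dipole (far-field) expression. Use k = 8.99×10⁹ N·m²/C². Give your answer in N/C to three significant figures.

E_θ ≈ 154 N/C

Dipole moment p = qd = (4.50×10⁻⁸ C)(0.0150 m) = 6.75×10⁻¹⁰ C·m.
For a dipole, E_θ = (kp sinθ)/r³.
kp/r³ = (8.99×10⁹)(6.75×10⁻¹⁰)/(0.338)³ = 157.1 N/C.
E_θ = 157.1·sin78° = 153.7 N/C.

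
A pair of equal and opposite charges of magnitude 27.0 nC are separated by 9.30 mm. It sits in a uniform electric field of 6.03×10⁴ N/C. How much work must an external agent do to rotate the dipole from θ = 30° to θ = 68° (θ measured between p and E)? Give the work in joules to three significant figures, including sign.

Dipole moment p = qd = (2.70×10⁻⁸ C)(0.00930 m) = 2.511×10⁻¹⁰ C·m.
W_ext = ΔU = U(θ₂) − U(θ₁) = −pE cosθ₂ − (−pE cosθ₁) = pE(cosθ₁ − cosθ₂).
W = (2.511×10⁻¹⁰)(6.03×10⁴)·(cos30° − cos68°) = (1.514×10⁻⁵)·(+0.4914) = 7.441×10⁻⁶ J.

W ≈ 7.44×10⁻⁶ J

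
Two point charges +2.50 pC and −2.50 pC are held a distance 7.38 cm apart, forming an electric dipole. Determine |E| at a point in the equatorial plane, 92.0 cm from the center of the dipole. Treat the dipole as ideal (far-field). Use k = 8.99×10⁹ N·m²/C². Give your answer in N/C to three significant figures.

E ≈ 0.00213 N/C

Dipole moment p = qd = (2.50×10⁻¹² C)(0.0738 m) = 1.845×10⁻¹³ C·m.
On the perpendicular bisector E = kp/r³ (half the axial value at the same distance).
E = (8.99×10⁹)(1.845×10⁻¹³) / (0.920)³ = 0.002130 N/C.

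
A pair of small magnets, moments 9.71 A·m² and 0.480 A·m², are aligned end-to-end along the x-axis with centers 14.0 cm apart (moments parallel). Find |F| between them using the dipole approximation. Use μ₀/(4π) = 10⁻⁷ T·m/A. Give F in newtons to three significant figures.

On-axis B of dipole 1: B = (μ₀/4π)·2m₁/r³. Force on dipole 2: F = m₂·dB/dr.
dB/dr = −(μ₀/4π)·6m₁/r⁴, so |F| = (μ₀/4π)·6m₁m₂/r⁴.
F = 6(10⁻⁷)(9.71)(0.480)/(0.140)⁴ = 0.007279 N.

F ≈ 0.00728 N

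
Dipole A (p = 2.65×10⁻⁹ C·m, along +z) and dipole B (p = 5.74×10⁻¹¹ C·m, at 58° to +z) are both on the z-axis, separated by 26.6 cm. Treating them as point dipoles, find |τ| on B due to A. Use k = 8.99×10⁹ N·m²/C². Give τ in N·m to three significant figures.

τ ≈ 1.23×10⁻⁷ N·m

The second dipole sits on the axis of the first, so the field there is axial: E₁ = 2kp₁/r³ along +z.
E₁ = 2(8.99×10⁹)(2.65×10⁻⁹)/(0.266)³ = 2532 N/C.
Torque on the second dipole: τ = p₂ E₁ sinθ.
τ = (5.74×10⁻¹¹)(2532)·sin58° = 1.232×10⁻⁷ N·m.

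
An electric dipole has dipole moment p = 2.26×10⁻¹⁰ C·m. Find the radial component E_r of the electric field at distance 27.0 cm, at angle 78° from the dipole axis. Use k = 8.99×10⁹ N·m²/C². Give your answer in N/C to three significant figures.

For a dipole, E_r = (2kp cosθ)/r³.
kp/r³ = (8.99×10⁹)(2.26×10⁻¹⁰)/(0.270)³ = 103.2 N/C.
E_r = 2·103.2·cos78° = 42.92 N/C.

E_r ≈ 42.9 N/C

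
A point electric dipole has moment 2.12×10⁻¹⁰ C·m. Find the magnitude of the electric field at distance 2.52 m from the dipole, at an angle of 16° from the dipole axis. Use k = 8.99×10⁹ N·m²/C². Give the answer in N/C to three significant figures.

E ≈ 0.231 N/C

At angle θ the dipole field magnitude is E = (kp/r³)·√(1 + 3cos²θ).
kp/r³ = (8.99×10⁹)(2.12×10⁻¹⁰) / (2.52)³ = 0.1191 N/C.
√(1 + 3cos²16°) = √(1 + 3·0.9240) = √3.7721 ≈ 1.9422.
E ≈ 0.1191 × 1.942 = 0.2313 N/C.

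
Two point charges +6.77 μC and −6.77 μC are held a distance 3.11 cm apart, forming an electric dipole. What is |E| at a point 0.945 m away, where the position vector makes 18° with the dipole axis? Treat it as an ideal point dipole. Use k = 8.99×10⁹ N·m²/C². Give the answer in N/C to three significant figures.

E ≈ 4320 N/C

Dipole moment p = qd = (6.77×10⁻⁶ C)(0.0311 m) = 2.105×10⁻⁷ C·m.
At angle θ the dipole field magnitude is E = (kp/r³)·√(1 + 3cos²θ).
kp/r³ = (8.99×10⁹)(2.105×10⁻⁷) / (0.945)³ = 2242 N/C.
√(1 + 3cos²18°) = √(1 + 3·0.9045) = √3.7135 ≈ 1.9271.
E ≈ 2242 × 1.927 = 4321 N/C.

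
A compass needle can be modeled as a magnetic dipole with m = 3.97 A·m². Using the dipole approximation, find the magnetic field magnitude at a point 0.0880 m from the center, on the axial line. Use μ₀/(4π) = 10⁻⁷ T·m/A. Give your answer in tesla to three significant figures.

On axis B = (μ₀/4π)·2m/r³.
B = 2·(10⁻⁷)·(3.97) / (0.0880)³ = 0.001165 T.

B ≈ 0.00117 T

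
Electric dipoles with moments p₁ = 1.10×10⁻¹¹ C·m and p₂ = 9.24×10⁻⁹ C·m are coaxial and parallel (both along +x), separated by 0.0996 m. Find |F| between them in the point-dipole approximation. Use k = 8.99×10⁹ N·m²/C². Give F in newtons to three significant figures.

F ≈ 5.57×10⁻⁵ N

On-axis field of dipole 1 at distance r: E = 2kp₁/r³. Force on dipole 2 is F = p₂·dE/dr (gradient along axis).
dE/dr = −6kp₁/r⁴, so |F| = 6kp₁p₂/r⁴ (attractive for aligned moments).
F = 6(8.99×10⁹)(1.10×10⁻¹¹)(9.24×10⁻⁹)/(0.0996)⁴ = 5.571×10⁻⁵ N.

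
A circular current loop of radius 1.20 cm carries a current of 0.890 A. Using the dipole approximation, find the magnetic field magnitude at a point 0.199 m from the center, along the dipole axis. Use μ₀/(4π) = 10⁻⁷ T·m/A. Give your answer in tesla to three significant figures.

B ≈ 1.02×10⁻⁸ T

Magnetic moment m = IA = Iπa² = (0.890)·π·(0.0120)² = 4.026×10⁻⁴ A·m².
On axis B = (μ₀/4π)·2m/r³.
B = 2·(10⁻⁷)·(4.026×10⁻⁴) / (0.199)³ = 1.022×10⁻⁸ T.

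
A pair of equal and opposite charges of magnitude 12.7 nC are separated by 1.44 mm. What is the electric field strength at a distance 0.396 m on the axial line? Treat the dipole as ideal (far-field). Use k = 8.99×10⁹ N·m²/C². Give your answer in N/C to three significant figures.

Dipole moment p = qd = (1.27×10⁻⁸ C)(0.00144 m) = 1.829×10⁻¹¹ C·m.
On the dipole axis E = 2kp/r³.
E = 2·(8.99×10⁹)(1.829×10⁻¹¹) / (0.396)³ = 5.296 N/C.

E ≈ 5.30 N/C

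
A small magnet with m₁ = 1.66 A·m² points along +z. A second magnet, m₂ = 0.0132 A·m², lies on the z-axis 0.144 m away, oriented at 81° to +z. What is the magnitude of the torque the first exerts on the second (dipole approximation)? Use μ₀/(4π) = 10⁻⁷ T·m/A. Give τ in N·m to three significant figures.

Dipole B is on the axis of dipole A, so B₁ there is axial: B₁ = (μ₀/4π)·2m₁/r³ along +z.
B₁ = 2(10⁻⁷)(1.66)/(0.144)³ = 1.112×10⁻⁴ T.
τ = m₂ B₁ sinθ.
τ = (0.0132)(1.112×10⁻⁴)·sin81° = 1.450×10⁻⁶ N·m.

τ ≈ 1.45×10⁻⁶ N·m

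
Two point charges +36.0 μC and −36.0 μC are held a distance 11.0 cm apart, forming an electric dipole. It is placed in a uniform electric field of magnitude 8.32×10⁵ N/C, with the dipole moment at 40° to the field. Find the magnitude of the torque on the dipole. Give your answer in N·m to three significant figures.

Dipole moment p = qd = (3.60×10⁻⁵ C)(0.110 m) = 3.96×10⁻⁶ C·m.
Torque on an electric dipole: τ = pE sinθ.
τ = (3.96×10⁻⁶)(8.32×10⁵)·sin40° = 2.118 N·m.

τ ≈ 2.12 N·m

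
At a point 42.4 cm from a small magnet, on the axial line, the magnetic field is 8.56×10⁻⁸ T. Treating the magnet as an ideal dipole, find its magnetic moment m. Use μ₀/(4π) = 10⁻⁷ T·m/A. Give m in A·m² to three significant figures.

m ≈ 0.0326 A·m²

On axis B = (μ₀/4π)·2m/r³, so m = Br³·4π/(μ₀·2).
m = (8.56×10⁻⁸)·(0.424)³ / (2·10⁻⁷) = 0.03262 A·m².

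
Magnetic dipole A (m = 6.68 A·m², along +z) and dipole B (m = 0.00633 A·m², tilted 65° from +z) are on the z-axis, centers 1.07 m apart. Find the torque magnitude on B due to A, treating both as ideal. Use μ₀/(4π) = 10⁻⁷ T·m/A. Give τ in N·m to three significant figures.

Dipole B is on the axis of dipole A, so B₁ there is axial: B₁ = (μ₀/4π)·2m₁/r³ along +z.
B₁ = 2(10⁻⁷)(6.68)/(1.07)³ = 1.091×10⁻⁶ T.
τ = m₂ B₁ sinθ.
τ = (0.00633)(1.091×10⁻⁶)·sin65° = 6.257×10⁻⁹ N·m.

τ ≈ 6.26×10⁻⁹ N·m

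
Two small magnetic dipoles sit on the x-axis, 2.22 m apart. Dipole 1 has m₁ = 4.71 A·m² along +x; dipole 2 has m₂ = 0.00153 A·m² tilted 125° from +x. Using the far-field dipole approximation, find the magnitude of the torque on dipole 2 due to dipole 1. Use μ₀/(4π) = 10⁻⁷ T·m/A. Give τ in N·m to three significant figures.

Dipole B is on the axis of dipole A, so B₁ there is axial: B₁ = (μ₀/4π)·2m₁/r³ along +x.
B₁ = 2(10⁻⁷)(4.71)/(2.22)³ = 8.610×10⁻⁸ T.
τ = m₂ B₁ sinθ.
τ = (0.00153)(8.610×10⁻⁸)·sin125° = 1.079×10⁻¹⁰ N·m.

τ ≈ 1.08×10⁻¹⁰ N·m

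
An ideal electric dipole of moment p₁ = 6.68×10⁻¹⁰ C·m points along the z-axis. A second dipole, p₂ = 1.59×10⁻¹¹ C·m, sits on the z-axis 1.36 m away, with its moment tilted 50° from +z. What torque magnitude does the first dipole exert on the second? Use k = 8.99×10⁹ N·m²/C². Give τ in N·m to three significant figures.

The second dipole sits on the axis of the first, so the field there is axial: E₁ = 2kp₁/r³ along +z.
E₁ = 2(8.99×10⁹)(6.68×10⁻¹⁰)/(1.36)³ = 4.775 N/C.
Torque on the second dipole: τ = p₂ E₁ sinθ.
τ = (1.59×10⁻¹¹)(4.775)·sin50° = 5.816×10⁻¹¹ N·m.

τ ≈ 5.82×10⁻¹¹ N·m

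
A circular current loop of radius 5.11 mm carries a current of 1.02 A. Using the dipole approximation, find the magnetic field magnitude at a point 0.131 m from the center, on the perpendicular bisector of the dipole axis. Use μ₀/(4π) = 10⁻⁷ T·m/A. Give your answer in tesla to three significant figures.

Magnetic moment m = IA = Iπa² = (1.02)·π·(0.00511)² = 8.367×10⁻⁵ A·m².
In the equatorial plane B = (μ₀/4π)·m/r³ (half the axial value).
B = (10⁻⁷)·(8.367×10⁻⁵) / (0.131)³ = 3.722×10⁻⁹ T.

B ≈ 3.72×10⁻⁹ T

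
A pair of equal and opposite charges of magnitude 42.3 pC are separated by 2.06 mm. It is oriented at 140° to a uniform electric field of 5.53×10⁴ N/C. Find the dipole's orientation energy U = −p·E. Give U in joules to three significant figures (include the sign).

U ≈ 3.69×10⁻⁹ J

Dipole moment p = qd = (4.23×10⁻¹¹ C)(0.00206 m) = 8.714×10⁻¹⁴ C·m.
U = −p·E = −pE cosθ.
U = −(8.714×10⁻¹⁴)(5.53×10⁴)·cos140° = 3.691×10⁻⁹ J.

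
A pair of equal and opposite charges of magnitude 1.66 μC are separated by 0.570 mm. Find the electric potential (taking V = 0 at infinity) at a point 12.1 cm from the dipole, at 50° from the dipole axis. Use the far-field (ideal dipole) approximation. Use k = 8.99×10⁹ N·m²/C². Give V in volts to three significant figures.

Dipole moment p = qd = (1.66×10⁻⁶ C)(5.70×10⁻⁴ m) = 9.462×10⁻¹⁰ C·m.
The dipole potential is V = kp cosθ / r².
V = (8.99×10⁹)(9.462×10⁻¹⁰)·cos50° / (0.121)² = 373.5 V.

V ≈ 373 V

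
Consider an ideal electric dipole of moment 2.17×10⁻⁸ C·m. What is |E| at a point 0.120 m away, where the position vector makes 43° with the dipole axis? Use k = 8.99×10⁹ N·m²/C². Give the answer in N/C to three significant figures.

E ≈ 1.82×10⁵ N/C

At angle θ the dipole field magnitude is E = (kp/r³)·√(1 + 3cos²θ).
kp/r³ = (8.99×10⁹)(2.17×10⁻⁸) / (0.120)³ = 1.129×10⁵ N/C.
√(1 + 3cos²43°) = √(1 + 3·0.5349) = √2.6046 ≈ 1.6139.
E ≈ 1.129×10⁵ × 1.614 = 1.822×10⁵ N/C.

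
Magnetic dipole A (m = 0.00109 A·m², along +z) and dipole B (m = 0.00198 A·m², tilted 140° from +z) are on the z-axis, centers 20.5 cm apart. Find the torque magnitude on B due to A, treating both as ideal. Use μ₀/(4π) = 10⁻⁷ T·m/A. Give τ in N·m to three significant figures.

Dipole B is on the axis of dipole A, so B₁ there is axial: B₁ = (μ₀/4π)·2m₁/r³ along +z.
B₁ = 2(10⁻⁷)(0.00109)/(0.205)³ = 2.530×10⁻⁸ T.
τ = m₂ B₁ sinθ.
τ = (0.00198)(2.530×10⁻⁸)·sin140° = 3.221×10⁻¹¹ N·m.

τ ≈ 3.22×10⁻¹¹ N·m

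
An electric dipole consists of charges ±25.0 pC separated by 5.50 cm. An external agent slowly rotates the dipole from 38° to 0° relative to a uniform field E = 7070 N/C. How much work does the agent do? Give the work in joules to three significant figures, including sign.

Dipole moment p = qd = (2.50×10⁻¹¹ C)(0.0550 m) = 1.375×10⁻¹² C·m.
W_ext = ΔU = U(θ₂) − U(θ₁) = −pE cosθ₂ − (−pE cosθ₁) = pE(cosθ₁ − cosθ₂).
W = (1.375×10⁻¹²)(7070)·(cos38° − cos0°) = (9.721×10⁻⁹)·(-0.2120) = -2.061×10⁻⁹ J.

W ≈ -2.06×10⁻⁹ J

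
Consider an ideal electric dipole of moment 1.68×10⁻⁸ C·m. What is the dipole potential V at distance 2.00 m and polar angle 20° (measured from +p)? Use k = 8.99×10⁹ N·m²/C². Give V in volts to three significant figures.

The dipole potential is V = kp cosθ / r².
V = (8.99×10⁹)(1.68×10⁻⁸)·cos20° / (2.00)² = 35.48 V.

V ≈ 35.5 V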